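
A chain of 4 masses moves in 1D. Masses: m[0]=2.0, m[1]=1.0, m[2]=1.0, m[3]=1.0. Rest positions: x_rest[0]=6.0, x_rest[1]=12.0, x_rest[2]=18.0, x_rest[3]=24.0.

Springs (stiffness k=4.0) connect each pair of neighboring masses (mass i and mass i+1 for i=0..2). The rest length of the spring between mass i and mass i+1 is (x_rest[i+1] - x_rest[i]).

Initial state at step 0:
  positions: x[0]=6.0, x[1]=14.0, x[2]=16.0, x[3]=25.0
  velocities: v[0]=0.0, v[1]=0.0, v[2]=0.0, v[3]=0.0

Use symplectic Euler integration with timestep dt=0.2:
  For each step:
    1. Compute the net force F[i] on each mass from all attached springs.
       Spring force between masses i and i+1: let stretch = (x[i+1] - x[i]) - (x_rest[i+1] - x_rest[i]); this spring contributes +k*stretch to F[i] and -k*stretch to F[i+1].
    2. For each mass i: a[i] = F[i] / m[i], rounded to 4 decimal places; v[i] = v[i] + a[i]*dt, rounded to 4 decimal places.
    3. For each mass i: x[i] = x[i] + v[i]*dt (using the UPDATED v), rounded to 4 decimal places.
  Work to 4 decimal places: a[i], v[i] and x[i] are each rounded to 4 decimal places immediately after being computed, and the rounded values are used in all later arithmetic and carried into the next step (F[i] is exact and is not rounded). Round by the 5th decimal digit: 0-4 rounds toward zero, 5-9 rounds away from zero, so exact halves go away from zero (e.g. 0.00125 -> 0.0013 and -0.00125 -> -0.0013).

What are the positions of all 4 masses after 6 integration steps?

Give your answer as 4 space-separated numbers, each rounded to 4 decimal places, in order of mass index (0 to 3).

Step 0: x=[6.0000 14.0000 16.0000 25.0000] v=[0.0000 0.0000 0.0000 0.0000]
Step 1: x=[6.1600 13.0400 17.1200 24.5200] v=[0.8000 -4.8000 5.6000 -2.4000]
Step 2: x=[6.3904 11.6320 18.7712 23.8160] v=[1.1520 -7.0400 8.2560 -3.5200]
Step 3: x=[6.5601 10.5276 20.0873 23.2648] v=[0.8486 -5.5219 6.5805 -2.7558]
Step 4: x=[6.5672 10.3180 20.3822 23.1652] v=[0.0356 -1.0481 1.4747 -0.4978]
Step 5: x=[6.3944 11.1185 19.5121 23.5804] v=[-0.8641 4.0026 -4.3503 2.0758]
Step 6: x=[6.1195 12.5061 17.9500 24.3046] v=[-1.3745 6.9382 -7.8105 3.6212]

Answer: 6.1195 12.5061 17.9500 24.3046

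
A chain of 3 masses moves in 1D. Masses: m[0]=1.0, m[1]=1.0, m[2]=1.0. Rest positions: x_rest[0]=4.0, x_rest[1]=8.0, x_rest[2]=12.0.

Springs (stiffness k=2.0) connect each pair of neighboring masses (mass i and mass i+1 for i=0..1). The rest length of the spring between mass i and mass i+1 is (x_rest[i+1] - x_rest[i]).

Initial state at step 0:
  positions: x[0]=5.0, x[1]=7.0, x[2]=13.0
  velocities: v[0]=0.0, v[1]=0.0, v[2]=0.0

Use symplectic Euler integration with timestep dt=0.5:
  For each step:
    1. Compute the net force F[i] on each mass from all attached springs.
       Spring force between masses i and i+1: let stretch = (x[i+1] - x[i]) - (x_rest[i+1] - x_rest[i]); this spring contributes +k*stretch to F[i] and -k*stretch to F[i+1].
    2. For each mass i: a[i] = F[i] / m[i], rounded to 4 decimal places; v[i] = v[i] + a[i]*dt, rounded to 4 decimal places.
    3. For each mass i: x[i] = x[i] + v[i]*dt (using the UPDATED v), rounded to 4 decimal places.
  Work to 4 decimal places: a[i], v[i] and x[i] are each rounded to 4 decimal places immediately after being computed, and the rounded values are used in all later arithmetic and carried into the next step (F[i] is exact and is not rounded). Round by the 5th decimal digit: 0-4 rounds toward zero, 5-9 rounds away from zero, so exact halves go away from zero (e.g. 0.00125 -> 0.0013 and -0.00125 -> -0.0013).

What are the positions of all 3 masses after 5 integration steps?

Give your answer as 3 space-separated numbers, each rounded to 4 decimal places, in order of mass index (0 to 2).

Step 0: x=[5.0000 7.0000 13.0000] v=[0.0000 0.0000 0.0000]
Step 1: x=[4.0000 9.0000 12.0000] v=[-2.0000 4.0000 -2.0000]
Step 2: x=[3.5000 10.0000 11.5000] v=[-1.0000 2.0000 -1.0000]
Step 3: x=[4.2500 8.5000 12.2500] v=[1.5000 -3.0000 1.5000]
Step 4: x=[5.1250 6.7500 13.1250] v=[1.7500 -3.5000 1.7500]
Step 5: x=[4.8125 7.3750 12.8125] v=[-0.6250 1.2500 -0.6250]

Answer: 4.8125 7.3750 12.8125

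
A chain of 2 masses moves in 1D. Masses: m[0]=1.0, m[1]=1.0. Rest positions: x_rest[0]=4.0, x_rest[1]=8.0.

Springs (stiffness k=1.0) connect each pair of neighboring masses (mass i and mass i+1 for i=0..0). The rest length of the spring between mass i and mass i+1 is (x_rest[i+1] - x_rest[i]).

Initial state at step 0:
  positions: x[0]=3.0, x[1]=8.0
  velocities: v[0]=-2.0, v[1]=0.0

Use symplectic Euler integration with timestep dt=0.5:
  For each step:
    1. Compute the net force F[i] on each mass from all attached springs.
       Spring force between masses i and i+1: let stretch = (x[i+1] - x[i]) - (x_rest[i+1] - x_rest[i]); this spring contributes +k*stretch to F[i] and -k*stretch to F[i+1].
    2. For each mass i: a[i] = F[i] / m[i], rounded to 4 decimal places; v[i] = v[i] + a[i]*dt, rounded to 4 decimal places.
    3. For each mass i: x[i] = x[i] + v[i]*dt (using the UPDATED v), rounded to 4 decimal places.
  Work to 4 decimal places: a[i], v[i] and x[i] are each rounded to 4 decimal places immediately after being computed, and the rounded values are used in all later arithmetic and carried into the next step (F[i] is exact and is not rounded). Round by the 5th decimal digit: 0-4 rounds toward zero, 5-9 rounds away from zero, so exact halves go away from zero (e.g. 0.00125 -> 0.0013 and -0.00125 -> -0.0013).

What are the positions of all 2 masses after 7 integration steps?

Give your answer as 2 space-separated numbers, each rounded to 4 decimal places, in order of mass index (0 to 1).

Step 0: x=[3.0000 8.0000] v=[-2.0000 0.0000]
Step 1: x=[2.2500 7.7500] v=[-1.5000 -0.5000]
Step 2: x=[1.8750 7.1250] v=[-0.7500 -1.2500]
Step 3: x=[1.8125 6.1875] v=[-0.1250 -1.8750]
Step 4: x=[1.8438 5.1563] v=[0.0625 -2.0625]
Step 5: x=[1.7032 4.2969] v=[-0.2813 -1.7188]
Step 6: x=[1.2110 3.7891] v=[-0.9845 -1.0157]
Step 7: x=[0.3633 3.6367] v=[-1.6955 -0.3048]

Answer: 0.3633 3.6367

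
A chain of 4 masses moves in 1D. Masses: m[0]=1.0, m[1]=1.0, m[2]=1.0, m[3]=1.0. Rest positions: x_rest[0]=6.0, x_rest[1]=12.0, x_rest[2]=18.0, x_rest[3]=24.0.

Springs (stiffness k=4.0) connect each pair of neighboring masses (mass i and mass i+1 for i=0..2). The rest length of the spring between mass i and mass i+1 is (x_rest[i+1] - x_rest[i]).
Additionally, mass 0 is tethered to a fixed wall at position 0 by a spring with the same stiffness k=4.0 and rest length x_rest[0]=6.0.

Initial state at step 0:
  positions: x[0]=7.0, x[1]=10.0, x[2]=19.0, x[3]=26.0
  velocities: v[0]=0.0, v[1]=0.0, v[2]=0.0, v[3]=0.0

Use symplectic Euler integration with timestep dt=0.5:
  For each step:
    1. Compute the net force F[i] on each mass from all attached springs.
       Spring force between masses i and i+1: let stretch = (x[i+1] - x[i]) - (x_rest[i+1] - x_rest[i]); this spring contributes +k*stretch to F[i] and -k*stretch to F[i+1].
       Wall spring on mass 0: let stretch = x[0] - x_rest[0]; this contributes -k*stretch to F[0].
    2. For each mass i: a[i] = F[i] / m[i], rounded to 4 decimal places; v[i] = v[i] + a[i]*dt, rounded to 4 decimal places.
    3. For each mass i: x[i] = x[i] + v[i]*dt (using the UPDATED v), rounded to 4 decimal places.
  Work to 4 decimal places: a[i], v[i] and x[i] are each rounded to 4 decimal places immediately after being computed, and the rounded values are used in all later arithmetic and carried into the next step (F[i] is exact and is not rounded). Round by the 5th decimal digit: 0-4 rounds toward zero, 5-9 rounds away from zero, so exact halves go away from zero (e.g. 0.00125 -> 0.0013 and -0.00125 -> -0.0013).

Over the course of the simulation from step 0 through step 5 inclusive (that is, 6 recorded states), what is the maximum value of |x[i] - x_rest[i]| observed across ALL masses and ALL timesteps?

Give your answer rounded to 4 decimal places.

Answer: 4.0000

Derivation:
Step 0: x=[7.0000 10.0000 19.0000 26.0000] v=[0.0000 0.0000 0.0000 0.0000]
Step 1: x=[3.0000 16.0000 17.0000 25.0000] v=[-8.0000 12.0000 -4.0000 -2.0000]
Step 2: x=[9.0000 10.0000 22.0000 22.0000] v=[12.0000 -12.0000 10.0000 -6.0000]
Step 3: x=[7.0000 15.0000 15.0000 25.0000] v=[-4.0000 10.0000 -14.0000 6.0000]
Step 4: x=[6.0000 12.0000 18.0000 24.0000] v=[-2.0000 -6.0000 6.0000 -2.0000]
Step 5: x=[5.0000 9.0000 21.0000 23.0000] v=[-2.0000 -6.0000 6.0000 -2.0000]
Max displacement = 4.0000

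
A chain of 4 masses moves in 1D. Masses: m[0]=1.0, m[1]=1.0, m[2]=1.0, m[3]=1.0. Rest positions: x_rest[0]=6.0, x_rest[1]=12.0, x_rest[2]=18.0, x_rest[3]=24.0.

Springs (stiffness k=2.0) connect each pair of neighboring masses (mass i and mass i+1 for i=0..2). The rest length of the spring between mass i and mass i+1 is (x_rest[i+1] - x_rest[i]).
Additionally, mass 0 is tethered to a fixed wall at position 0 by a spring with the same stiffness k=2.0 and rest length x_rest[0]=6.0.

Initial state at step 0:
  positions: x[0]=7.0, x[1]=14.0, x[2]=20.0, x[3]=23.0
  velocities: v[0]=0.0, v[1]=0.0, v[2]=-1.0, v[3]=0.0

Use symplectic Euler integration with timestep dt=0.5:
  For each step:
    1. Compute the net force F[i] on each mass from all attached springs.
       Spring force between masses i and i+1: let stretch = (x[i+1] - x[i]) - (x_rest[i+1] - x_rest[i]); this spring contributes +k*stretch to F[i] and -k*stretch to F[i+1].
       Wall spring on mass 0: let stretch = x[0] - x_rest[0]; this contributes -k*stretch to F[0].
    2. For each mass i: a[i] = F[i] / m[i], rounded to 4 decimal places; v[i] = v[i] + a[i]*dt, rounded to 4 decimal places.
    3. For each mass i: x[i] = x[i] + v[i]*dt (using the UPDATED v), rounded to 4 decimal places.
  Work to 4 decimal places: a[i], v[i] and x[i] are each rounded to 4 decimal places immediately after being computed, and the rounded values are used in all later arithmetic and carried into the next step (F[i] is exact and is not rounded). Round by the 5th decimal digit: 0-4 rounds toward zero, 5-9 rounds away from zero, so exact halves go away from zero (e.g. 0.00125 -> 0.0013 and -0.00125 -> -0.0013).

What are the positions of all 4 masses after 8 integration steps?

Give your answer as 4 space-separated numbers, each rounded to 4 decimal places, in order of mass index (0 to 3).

Step 0: x=[7.0000 14.0000 20.0000 23.0000] v=[0.0000 0.0000 -1.0000 0.0000]
Step 1: x=[7.0000 13.5000 18.0000 24.5000] v=[0.0000 -1.0000 -4.0000 3.0000]
Step 2: x=[6.7500 12.0000 17.0000 25.7500] v=[-0.5000 -3.0000 -2.0000 2.5000]
Step 3: x=[5.7500 10.3750 17.8750 25.6250] v=[-2.0000 -3.2500 1.7500 -0.2500]
Step 4: x=[4.1875 10.1875 18.8750 24.6250] v=[-3.1250 -0.3750 2.0000 -2.0000]
Step 5: x=[3.5313 11.3438 18.4063 23.7500] v=[-1.3125 2.3125 -0.9375 -1.7500]
Step 6: x=[5.0157 12.1251 17.0782 23.2032] v=[2.9687 1.5625 -2.6563 -1.0937]
Step 7: x=[7.5469 11.8282 16.3360 22.5939] v=[5.0624 -0.5938 -1.4844 -1.2187]
Step 8: x=[8.4453 11.6446 16.4689 21.8556] v=[1.7968 -0.3673 0.2657 -1.4766]

Answer: 8.4453 11.6446 16.4689 21.8556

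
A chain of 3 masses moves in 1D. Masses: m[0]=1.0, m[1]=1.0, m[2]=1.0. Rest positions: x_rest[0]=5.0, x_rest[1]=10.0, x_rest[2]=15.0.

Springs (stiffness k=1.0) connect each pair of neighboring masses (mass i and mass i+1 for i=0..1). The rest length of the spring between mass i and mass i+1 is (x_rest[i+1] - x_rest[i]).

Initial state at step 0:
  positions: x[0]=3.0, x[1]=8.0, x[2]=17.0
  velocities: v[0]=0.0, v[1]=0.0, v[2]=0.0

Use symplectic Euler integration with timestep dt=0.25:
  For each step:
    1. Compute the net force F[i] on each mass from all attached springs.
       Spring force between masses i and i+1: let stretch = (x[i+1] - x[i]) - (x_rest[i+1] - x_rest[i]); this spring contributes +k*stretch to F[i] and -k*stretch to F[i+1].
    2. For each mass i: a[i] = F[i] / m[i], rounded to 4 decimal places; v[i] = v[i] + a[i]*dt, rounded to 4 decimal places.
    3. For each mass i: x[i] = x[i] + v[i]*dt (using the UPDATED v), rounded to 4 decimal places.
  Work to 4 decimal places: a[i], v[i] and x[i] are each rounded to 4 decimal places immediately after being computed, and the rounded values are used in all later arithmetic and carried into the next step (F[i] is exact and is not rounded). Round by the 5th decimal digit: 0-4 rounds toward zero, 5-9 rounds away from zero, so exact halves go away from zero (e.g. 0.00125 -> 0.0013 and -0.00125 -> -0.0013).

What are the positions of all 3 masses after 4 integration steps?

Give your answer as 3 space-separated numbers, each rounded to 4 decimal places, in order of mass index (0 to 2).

Answer: 3.2078 9.8568 14.9354

Derivation:
Step 0: x=[3.0000 8.0000 17.0000] v=[0.0000 0.0000 0.0000]
Step 1: x=[3.0000 8.2500 16.7500] v=[0.0000 1.0000 -1.0000]
Step 2: x=[3.0156 8.7031 16.2813] v=[0.0625 1.8125 -1.8750]
Step 3: x=[3.0742 9.2744 15.6514] v=[0.2344 2.2852 -2.5196]
Step 4: x=[3.2078 9.8568 14.9354] v=[0.5345 2.3294 -2.8639]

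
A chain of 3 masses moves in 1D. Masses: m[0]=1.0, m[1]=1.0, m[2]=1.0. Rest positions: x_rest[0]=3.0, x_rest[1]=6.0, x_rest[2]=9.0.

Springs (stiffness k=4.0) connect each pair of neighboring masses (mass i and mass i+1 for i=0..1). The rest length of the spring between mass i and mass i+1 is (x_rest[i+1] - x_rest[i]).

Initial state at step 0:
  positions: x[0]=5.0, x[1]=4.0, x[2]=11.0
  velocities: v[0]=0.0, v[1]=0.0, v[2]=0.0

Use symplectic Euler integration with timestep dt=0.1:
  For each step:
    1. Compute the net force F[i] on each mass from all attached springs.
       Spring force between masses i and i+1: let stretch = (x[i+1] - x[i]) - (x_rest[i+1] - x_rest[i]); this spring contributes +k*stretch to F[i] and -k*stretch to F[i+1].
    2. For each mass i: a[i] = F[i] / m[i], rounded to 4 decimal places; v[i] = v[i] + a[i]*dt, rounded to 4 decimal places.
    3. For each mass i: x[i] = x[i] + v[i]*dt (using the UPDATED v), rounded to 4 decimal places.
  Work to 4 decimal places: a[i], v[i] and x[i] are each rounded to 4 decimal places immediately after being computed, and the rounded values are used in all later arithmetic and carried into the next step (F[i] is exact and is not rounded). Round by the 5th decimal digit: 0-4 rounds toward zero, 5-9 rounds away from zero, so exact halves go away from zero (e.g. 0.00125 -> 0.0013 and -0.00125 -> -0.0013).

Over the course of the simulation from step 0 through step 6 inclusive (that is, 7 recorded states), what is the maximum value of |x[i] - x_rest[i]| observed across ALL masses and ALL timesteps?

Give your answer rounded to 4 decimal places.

Step 0: x=[5.0000 4.0000 11.0000] v=[0.0000 0.0000 0.0000]
Step 1: x=[4.8400 4.3200 10.8400] v=[-1.6000 3.2000 -1.6000]
Step 2: x=[4.5392 4.9216 10.5392] v=[-3.0080 6.0160 -3.0080]
Step 3: x=[4.1337 5.7326 10.1337] v=[-4.0550 8.1101 -4.0550]
Step 4: x=[3.6722 6.6557 9.6722] v=[-4.6154 9.2310 -4.6154]
Step 5: x=[3.2100 7.5801 9.2100] v=[-4.6220 9.2442 -4.6220]
Step 6: x=[2.8026 8.3949 8.8026] v=[-4.0740 8.1481 -4.0740]
Max displacement = 2.3949

Answer: 2.3949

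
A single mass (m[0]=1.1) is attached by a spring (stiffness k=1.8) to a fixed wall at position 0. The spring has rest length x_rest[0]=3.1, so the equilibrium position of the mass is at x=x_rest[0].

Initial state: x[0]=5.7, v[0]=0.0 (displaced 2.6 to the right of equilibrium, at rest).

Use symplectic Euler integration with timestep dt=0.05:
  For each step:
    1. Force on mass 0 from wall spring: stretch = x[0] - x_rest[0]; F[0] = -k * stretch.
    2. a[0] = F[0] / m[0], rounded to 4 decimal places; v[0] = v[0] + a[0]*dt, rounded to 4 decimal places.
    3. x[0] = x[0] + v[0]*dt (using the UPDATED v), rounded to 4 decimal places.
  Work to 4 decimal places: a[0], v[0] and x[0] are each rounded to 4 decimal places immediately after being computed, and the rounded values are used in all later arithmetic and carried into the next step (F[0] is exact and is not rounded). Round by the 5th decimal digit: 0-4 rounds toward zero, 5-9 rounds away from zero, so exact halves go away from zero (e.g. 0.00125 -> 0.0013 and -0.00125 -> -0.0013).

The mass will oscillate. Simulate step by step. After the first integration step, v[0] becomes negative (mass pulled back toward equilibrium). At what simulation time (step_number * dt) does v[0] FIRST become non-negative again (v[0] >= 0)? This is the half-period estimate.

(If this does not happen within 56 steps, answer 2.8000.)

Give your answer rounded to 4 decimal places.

Step 0: x=[5.7000] v=[0.0000]
Step 1: x=[5.6894] v=[-0.2127]
Step 2: x=[5.6682] v=[-0.4246]
Step 3: x=[5.6365] v=[-0.6347]
Step 4: x=[5.5944] v=[-0.8422]
Step 5: x=[5.5421] v=[-1.0463]
Step 6: x=[5.4798] v=[-1.2461]
Step 7: x=[5.4078] v=[-1.4408]
Step 8: x=[5.3263] v=[-1.6296]
Step 9: x=[5.2357] v=[-1.8118]
Step 10: x=[5.1364] v=[-1.9865]
Step 11: x=[5.0287] v=[-2.1531]
Step 12: x=[4.9132] v=[-2.3109]
Step 13: x=[4.7902] v=[-2.4593]
Step 14: x=[4.6603] v=[-2.5976]
Step 15: x=[4.5240] v=[-2.7253]
Step 16: x=[4.3819] v=[-2.8418]
Step 17: x=[4.2346] v=[-2.9467]
Step 18: x=[4.0826] v=[-3.0395]
Step 19: x=[3.9266] v=[-3.1199]
Step 20: x=[3.7672] v=[-3.1875]
Step 21: x=[3.6051] v=[-3.2421]
Step 22: x=[3.4409] v=[-3.2834]
Step 23: x=[3.2753] v=[-3.3113]
Step 24: x=[3.1090] v=[-3.3256]
Step 25: x=[2.9427] v=[-3.3263]
Step 26: x=[2.7770] v=[-3.3134]
Step 27: x=[2.6127] v=[-3.2870]
Step 28: x=[2.4503] v=[-3.2471]
Step 29: x=[2.2906] v=[-3.1939]
Step 30: x=[2.1342] v=[-3.1277]
Step 31: x=[1.9818] v=[-3.0487]
Step 32: x=[1.8339] v=[-2.9572]
Step 33: x=[1.6912] v=[-2.8536]
Step 34: x=[1.5543] v=[-2.7383]
Step 35: x=[1.4237] v=[-2.6118]
Step 36: x=[1.3000] v=[-2.4747]
Step 37: x=[1.1836] v=[-2.3274]
Step 38: x=[1.0751] v=[-2.1706]
Step 39: x=[0.9749] v=[-2.0049]
Step 40: x=[0.8834] v=[-1.8310]
Step 41: x=[0.8009] v=[-1.6496]
Step 42: x=[0.7278] v=[-1.4615]
Step 43: x=[0.6644] v=[-1.2674]
Step 44: x=[0.6110] v=[-1.0681]
Step 45: x=[0.5678] v=[-0.8645]
Step 46: x=[0.5349] v=[-0.6573]
Step 47: x=[0.5125] v=[-0.4474]
Step 48: x=[0.5007] v=[-0.2357]
Step 49: x=[0.4996] v=[-0.0230]
Step 50: x=[0.5091] v=[0.1898]
First v>=0 after going negative at step 50, time=2.5000

Answer: 2.5000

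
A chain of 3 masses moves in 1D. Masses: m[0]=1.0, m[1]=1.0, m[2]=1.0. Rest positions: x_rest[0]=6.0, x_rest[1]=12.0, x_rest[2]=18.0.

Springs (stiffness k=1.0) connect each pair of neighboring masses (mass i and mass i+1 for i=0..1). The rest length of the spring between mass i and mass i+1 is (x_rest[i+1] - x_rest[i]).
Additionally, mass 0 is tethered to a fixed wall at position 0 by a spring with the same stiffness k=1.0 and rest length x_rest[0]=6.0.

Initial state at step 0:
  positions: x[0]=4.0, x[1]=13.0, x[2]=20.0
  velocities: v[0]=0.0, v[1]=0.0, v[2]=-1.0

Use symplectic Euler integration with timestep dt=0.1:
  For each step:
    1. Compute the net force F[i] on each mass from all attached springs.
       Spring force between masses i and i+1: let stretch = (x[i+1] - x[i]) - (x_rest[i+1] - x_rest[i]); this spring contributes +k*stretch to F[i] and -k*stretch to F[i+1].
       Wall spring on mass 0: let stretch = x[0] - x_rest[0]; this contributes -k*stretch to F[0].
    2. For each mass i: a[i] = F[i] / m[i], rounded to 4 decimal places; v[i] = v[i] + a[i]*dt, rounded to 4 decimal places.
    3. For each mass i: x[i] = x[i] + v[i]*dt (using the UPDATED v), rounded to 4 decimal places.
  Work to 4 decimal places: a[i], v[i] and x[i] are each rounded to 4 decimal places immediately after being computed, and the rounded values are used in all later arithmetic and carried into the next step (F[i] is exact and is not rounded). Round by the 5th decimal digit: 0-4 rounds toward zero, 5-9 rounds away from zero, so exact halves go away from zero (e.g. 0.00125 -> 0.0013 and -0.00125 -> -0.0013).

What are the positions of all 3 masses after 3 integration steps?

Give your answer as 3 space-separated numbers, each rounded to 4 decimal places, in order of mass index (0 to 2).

Step 0: x=[4.0000 13.0000 20.0000] v=[0.0000 0.0000 -1.0000]
Step 1: x=[4.0500 12.9800 19.8900] v=[0.5000 -0.2000 -1.1000]
Step 2: x=[4.1488 12.9398 19.7709] v=[0.9880 -0.4020 -1.1910]
Step 3: x=[4.2940 12.8800 19.6435] v=[1.4522 -0.5980 -1.2741]

Answer: 4.2940 12.8800 19.6435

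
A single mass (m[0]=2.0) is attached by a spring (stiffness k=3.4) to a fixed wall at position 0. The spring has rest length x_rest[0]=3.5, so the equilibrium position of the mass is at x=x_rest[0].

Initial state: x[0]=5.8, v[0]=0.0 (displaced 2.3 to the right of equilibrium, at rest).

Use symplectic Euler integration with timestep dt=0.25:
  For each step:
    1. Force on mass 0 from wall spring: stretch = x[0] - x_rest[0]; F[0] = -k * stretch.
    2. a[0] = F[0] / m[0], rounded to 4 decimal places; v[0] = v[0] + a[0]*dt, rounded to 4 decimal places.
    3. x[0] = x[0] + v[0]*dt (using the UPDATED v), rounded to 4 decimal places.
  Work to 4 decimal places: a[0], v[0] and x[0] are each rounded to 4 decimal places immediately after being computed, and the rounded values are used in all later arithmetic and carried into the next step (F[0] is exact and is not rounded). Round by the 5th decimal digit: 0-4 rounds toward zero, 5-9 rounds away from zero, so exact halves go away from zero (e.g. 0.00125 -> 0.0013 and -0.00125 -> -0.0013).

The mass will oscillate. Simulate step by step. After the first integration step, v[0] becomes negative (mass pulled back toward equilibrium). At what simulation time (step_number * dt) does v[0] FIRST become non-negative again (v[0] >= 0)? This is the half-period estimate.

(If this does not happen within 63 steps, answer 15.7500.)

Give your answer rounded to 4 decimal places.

Step 0: x=[5.8000] v=[0.0000]
Step 1: x=[5.5556] v=[-0.9775]
Step 2: x=[5.0928] v=[-1.8511]
Step 3: x=[4.4608] v=[-2.5281]
Step 4: x=[3.7267] v=[-2.9365]
Step 5: x=[2.9685] v=[-3.0329]
Step 6: x=[2.2668] v=[-2.8070]
Step 7: x=[1.6961] v=[-2.2829]
Step 8: x=[1.3170] v=[-1.5163]
Step 9: x=[1.1699] v=[-0.5885]
Step 10: x=[1.2704] v=[0.4018]
First v>=0 after going negative at step 10, time=2.5000

Answer: 2.5000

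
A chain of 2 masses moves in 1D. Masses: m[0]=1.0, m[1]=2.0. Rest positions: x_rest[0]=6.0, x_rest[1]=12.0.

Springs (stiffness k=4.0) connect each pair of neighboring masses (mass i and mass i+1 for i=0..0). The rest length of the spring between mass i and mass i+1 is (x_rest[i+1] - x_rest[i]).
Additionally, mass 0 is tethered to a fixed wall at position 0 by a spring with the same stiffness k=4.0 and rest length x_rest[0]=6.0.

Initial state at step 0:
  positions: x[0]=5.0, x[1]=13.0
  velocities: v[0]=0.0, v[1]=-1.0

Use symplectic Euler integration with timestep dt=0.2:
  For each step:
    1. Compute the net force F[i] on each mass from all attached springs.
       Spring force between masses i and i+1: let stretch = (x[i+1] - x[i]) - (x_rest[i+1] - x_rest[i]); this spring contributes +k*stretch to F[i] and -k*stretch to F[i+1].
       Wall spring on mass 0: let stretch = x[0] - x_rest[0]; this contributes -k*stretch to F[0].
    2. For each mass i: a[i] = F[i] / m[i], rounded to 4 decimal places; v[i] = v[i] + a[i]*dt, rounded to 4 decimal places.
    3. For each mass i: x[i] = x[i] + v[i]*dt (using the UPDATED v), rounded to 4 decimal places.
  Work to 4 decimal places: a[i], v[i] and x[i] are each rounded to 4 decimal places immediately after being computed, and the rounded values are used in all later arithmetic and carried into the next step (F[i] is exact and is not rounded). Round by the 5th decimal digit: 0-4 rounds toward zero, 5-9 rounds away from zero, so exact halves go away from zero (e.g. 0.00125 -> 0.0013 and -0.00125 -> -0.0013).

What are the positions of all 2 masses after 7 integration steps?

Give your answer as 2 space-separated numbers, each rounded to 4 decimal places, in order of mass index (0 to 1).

Step 0: x=[5.0000 13.0000] v=[0.0000 -1.0000]
Step 1: x=[5.4800 12.6400] v=[2.4000 -1.8000]
Step 2: x=[6.2288 12.1872] v=[3.7440 -2.2640]
Step 3: x=[6.9343 11.7377] v=[3.5277 -2.2474]
Step 4: x=[7.2989 11.3839] v=[1.8230 -1.7688]
Step 5: x=[7.1493 11.1833] v=[-0.7481 -1.0028]
Step 6: x=[6.5012 11.1400] v=[-3.2403 -0.2164]
Step 7: x=[5.5552 11.2056] v=[-4.7302 0.3281]

Answer: 5.5552 11.2056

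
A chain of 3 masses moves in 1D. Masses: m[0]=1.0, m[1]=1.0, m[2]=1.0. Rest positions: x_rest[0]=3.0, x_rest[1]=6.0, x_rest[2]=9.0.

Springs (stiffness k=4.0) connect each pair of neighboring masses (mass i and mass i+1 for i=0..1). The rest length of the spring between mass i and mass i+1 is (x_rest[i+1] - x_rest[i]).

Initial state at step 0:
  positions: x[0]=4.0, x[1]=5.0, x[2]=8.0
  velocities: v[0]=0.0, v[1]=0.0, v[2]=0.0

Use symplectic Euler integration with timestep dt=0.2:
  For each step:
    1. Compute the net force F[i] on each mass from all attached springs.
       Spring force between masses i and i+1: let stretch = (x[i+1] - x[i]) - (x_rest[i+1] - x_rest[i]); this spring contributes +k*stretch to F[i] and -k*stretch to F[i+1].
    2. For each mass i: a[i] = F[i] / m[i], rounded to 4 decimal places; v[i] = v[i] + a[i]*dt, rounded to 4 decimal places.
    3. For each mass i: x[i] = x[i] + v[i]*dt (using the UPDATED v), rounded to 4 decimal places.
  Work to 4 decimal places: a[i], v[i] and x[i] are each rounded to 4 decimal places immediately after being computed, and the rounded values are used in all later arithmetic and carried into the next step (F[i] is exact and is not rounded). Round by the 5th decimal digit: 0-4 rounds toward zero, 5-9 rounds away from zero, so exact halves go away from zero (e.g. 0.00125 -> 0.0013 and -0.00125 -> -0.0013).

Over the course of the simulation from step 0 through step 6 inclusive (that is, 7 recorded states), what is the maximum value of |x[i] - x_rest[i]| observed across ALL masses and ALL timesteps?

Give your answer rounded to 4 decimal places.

Step 0: x=[4.0000 5.0000 8.0000] v=[0.0000 0.0000 0.0000]
Step 1: x=[3.6800 5.3200 8.0000] v=[-1.6000 1.6000 0.0000]
Step 2: x=[3.1424 5.8064 8.0512] v=[-2.6880 2.4320 0.2560]
Step 3: x=[2.5510 6.2257 8.2232] v=[-2.9568 2.0966 0.8602]
Step 4: x=[2.0676 6.3767 8.5556] v=[-2.4170 0.7548 1.6622]
Step 5: x=[1.7937 6.1868 9.0194] v=[-1.3697 -0.9494 2.3191]
Step 6: x=[1.7427 5.7472 9.5100] v=[-0.2552 -2.1978 2.4530]
Max displacement = 1.2573

Answer: 1.2573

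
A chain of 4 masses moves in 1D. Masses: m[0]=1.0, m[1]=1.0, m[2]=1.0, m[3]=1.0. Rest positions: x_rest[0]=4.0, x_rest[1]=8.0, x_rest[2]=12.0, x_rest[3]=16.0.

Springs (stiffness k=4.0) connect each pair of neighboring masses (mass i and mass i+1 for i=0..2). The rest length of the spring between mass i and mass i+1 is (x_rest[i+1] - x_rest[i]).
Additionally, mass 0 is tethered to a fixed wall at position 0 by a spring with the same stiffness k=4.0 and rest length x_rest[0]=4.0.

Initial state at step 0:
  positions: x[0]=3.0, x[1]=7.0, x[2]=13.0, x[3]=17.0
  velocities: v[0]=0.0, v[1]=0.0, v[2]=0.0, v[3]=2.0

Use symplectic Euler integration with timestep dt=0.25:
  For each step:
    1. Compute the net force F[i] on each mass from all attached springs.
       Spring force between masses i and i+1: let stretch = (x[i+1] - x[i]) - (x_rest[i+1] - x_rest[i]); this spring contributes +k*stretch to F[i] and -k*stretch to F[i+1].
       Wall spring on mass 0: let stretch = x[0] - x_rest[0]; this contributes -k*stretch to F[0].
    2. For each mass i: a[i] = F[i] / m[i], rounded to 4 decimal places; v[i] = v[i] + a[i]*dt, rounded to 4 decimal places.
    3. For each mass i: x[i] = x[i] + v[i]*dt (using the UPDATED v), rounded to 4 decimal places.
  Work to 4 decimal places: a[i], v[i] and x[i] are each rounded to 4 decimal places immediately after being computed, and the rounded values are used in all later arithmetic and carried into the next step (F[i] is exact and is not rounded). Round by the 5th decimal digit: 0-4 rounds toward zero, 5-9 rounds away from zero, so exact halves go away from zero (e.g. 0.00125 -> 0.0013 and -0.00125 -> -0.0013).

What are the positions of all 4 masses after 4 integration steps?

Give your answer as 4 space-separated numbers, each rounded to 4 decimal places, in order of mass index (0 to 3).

Step 0: x=[3.0000 7.0000 13.0000 17.0000] v=[0.0000 0.0000 0.0000 2.0000]
Step 1: x=[3.2500 7.5000 12.5000 17.5000] v=[1.0000 2.0000 -2.0000 2.0000]
Step 2: x=[3.7500 8.1875 12.0000 17.7500] v=[2.0000 2.7500 -2.0000 1.0000]
Step 3: x=[4.4219 8.7188 11.9844 17.5625] v=[2.6875 2.1250 -0.0625 -0.7500]
Step 4: x=[5.0625 8.9922 12.5469 16.9805] v=[2.5625 1.0937 2.2500 -2.3281]

Answer: 5.0625 8.9922 12.5469 16.9805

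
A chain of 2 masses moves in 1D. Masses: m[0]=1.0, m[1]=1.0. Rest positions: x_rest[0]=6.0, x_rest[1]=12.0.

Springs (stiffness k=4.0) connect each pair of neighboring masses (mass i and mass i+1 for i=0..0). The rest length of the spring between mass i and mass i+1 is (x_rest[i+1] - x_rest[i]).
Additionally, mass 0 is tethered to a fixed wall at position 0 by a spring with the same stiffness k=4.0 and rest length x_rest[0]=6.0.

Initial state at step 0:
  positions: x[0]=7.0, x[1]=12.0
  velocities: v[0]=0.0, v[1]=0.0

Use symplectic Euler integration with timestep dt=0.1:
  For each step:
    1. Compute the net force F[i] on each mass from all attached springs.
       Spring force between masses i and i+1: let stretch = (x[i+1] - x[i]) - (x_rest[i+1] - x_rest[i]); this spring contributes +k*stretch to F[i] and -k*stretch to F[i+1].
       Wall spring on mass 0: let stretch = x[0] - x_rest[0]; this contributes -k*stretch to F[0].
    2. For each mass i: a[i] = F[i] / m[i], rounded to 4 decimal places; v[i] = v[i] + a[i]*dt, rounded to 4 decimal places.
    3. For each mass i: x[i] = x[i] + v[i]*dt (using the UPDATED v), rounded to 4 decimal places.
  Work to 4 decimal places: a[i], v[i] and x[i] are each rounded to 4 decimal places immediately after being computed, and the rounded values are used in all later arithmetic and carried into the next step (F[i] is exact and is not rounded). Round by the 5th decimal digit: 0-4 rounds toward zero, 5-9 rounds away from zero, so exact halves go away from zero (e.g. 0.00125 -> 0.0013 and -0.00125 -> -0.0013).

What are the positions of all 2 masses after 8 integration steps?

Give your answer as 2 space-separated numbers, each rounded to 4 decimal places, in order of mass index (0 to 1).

Answer: 5.4561 12.6435

Derivation:
Step 0: x=[7.0000 12.0000] v=[0.0000 0.0000]
Step 1: x=[6.9200 12.0400] v=[-0.8000 0.4000]
Step 2: x=[6.7680 12.1152] v=[-1.5200 0.7520]
Step 3: x=[6.5592 12.2165] v=[-2.0883 1.0131]
Step 4: x=[6.3143 12.3315] v=[-2.4491 1.1502]
Step 5: x=[6.0575 12.4458] v=[-2.5679 1.1433]
Step 6: x=[5.8139 12.5446] v=[-2.4356 0.9880]
Step 7: x=[5.6070 12.6142] v=[-2.0689 0.6957]
Step 8: x=[5.4561 12.6435] v=[-1.5088 0.2928]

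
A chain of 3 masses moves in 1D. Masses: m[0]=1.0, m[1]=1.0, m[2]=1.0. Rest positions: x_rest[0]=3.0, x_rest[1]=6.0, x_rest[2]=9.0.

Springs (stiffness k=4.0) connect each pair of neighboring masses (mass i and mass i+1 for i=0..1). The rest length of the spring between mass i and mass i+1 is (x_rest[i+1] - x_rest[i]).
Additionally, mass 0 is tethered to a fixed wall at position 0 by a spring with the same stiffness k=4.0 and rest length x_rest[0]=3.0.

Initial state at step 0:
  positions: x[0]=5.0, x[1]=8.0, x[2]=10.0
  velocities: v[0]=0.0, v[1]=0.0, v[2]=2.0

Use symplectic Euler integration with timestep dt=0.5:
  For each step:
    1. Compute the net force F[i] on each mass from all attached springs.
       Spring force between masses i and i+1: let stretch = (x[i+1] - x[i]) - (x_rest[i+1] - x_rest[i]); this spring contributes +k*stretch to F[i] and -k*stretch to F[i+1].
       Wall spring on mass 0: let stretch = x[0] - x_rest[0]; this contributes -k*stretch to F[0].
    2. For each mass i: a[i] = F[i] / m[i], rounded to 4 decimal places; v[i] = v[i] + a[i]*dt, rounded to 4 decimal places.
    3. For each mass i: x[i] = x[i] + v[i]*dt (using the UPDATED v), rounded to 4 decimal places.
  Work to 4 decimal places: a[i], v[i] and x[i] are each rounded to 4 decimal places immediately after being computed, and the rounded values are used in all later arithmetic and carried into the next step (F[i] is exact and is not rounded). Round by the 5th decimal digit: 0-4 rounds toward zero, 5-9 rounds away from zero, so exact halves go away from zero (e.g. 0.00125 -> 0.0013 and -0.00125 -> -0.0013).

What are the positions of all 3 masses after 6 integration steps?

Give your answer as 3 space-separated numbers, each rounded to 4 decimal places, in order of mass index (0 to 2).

Answer: 1.0000 4.0000 9.0000

Derivation:
Step 0: x=[5.0000 8.0000 10.0000] v=[0.0000 0.0000 2.0000]
Step 1: x=[3.0000 7.0000 12.0000] v=[-4.0000 -2.0000 4.0000]
Step 2: x=[2.0000 7.0000 12.0000] v=[-2.0000 0.0000 0.0000]
Step 3: x=[4.0000 7.0000 10.0000] v=[4.0000 0.0000 -4.0000]
Step 4: x=[5.0000 7.0000 8.0000] v=[2.0000 0.0000 -4.0000]
Step 5: x=[3.0000 6.0000 8.0000] v=[-4.0000 -2.0000 0.0000]
Step 6: x=[1.0000 4.0000 9.0000] v=[-4.0000 -4.0000 2.0000]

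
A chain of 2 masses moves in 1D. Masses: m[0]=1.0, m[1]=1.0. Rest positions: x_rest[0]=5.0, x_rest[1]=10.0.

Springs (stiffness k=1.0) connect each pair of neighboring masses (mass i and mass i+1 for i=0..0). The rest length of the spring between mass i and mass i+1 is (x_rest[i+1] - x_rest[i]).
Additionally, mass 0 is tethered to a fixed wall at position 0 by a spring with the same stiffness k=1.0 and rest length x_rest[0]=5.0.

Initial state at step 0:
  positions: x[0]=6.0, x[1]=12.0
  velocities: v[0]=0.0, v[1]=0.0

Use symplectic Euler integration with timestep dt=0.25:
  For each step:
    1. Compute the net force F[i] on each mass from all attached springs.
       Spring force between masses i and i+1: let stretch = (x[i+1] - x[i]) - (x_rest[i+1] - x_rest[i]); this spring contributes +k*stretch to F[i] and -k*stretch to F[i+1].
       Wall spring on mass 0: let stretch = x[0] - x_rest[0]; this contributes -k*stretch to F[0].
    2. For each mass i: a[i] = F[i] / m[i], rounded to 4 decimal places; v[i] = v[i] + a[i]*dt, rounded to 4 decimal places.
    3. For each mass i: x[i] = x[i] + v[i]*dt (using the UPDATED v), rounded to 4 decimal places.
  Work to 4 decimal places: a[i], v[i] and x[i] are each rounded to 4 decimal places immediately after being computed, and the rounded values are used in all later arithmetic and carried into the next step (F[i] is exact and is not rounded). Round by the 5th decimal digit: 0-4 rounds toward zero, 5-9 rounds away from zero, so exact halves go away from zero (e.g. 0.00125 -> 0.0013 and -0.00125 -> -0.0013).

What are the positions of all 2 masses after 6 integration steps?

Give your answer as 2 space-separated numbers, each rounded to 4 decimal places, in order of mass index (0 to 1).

Step 0: x=[6.0000 12.0000] v=[0.0000 0.0000]
Step 1: x=[6.0000 11.9375] v=[0.0000 -0.2500]
Step 2: x=[5.9961 11.8164] v=[-0.0156 -0.4844]
Step 3: x=[5.9812 11.6440] v=[-0.0596 -0.6895]
Step 4: x=[5.9464 11.4302] v=[-0.1392 -0.8552]
Step 5: x=[5.8827 11.1862] v=[-0.2549 -0.9762]
Step 6: x=[5.7828 10.9232] v=[-0.3997 -1.0521]

Answer: 5.7828 10.9232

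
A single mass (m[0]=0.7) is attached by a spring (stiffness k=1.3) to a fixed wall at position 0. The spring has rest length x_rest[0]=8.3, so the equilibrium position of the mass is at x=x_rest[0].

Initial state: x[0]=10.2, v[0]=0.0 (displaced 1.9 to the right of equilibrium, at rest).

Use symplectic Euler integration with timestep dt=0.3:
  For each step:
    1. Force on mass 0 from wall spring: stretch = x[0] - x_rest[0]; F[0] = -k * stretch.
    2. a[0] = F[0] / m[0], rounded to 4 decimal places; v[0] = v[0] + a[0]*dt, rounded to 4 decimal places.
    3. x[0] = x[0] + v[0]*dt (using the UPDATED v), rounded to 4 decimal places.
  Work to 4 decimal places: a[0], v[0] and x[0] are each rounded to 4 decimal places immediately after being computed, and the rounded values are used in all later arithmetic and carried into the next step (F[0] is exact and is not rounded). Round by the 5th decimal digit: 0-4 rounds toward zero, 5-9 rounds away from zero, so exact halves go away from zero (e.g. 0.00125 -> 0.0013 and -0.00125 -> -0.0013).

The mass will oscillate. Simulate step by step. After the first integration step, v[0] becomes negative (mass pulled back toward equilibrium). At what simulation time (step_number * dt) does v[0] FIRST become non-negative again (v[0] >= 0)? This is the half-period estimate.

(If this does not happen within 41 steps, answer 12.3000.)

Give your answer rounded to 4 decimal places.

Step 0: x=[10.2000] v=[0.0000]
Step 1: x=[9.8824] v=[-1.0586]
Step 2: x=[9.3003] v=[-1.9402]
Step 3: x=[8.5511] v=[-2.4975]
Step 4: x=[7.7599] v=[-2.6374]
Step 5: x=[7.0590] v=[-2.3365]
Step 6: x=[6.5655] v=[-1.6451]
Step 7: x=[6.3619] v=[-0.6787]
Step 8: x=[6.4822] v=[0.4011]
First v>=0 after going negative at step 8, time=2.4000

Answer: 2.4000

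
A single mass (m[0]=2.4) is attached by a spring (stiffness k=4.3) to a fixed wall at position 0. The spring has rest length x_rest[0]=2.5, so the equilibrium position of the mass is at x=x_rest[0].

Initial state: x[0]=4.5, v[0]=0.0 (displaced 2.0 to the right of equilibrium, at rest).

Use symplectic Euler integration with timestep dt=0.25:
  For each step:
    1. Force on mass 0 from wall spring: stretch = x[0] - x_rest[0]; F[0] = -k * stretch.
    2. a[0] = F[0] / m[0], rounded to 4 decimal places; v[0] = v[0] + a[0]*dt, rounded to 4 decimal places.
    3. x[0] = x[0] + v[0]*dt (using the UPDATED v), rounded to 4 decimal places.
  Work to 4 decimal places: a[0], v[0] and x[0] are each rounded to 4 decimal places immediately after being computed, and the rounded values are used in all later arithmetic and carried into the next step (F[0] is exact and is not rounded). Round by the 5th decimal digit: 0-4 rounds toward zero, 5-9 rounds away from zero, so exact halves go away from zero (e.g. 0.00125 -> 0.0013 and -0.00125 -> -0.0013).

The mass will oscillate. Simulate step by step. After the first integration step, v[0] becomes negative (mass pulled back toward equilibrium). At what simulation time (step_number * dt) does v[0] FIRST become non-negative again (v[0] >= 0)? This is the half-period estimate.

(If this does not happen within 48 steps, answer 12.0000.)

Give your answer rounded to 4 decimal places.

Step 0: x=[4.5000] v=[0.0000]
Step 1: x=[4.2761] v=[-0.8958]
Step 2: x=[3.8533] v=[-1.6914]
Step 3: x=[3.2789] v=[-2.2976]
Step 4: x=[2.6173] v=[-2.6465]
Step 5: x=[1.9425] v=[-2.6991]
Step 6: x=[1.3302] v=[-2.4494]
Step 7: x=[0.8489] v=[-1.9254]
Step 8: x=[0.5524] v=[-1.1859]
Step 9: x=[0.4740] v=[-0.3135]
Step 10: x=[0.6225] v=[0.5940]
First v>=0 after going negative at step 10, time=2.5000

Answer: 2.5000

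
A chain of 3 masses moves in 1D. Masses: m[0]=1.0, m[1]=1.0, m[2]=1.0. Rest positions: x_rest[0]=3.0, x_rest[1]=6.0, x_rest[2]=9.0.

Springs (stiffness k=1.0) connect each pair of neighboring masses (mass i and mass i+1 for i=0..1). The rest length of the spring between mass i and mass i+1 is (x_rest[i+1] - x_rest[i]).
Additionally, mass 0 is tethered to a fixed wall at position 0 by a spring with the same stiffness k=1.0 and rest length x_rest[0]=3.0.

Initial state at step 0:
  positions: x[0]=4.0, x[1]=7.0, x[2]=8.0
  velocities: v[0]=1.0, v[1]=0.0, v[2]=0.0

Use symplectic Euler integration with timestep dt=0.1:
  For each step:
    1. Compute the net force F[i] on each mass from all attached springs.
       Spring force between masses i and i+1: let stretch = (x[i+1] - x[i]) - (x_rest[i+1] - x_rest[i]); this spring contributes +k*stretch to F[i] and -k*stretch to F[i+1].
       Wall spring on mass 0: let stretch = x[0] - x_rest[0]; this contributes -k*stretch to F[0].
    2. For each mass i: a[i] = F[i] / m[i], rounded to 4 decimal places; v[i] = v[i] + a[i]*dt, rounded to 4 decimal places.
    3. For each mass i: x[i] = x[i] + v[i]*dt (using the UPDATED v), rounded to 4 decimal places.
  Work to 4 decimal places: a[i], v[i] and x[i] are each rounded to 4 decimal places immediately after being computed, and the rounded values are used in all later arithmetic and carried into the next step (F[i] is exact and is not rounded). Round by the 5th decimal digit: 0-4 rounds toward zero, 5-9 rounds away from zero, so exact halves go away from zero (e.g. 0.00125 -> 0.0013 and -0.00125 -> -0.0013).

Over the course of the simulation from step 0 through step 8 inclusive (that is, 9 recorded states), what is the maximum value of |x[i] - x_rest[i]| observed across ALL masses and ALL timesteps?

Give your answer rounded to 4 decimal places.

Answer: 1.3232

Derivation:
Step 0: x=[4.0000 7.0000 8.0000] v=[1.0000 0.0000 0.0000]
Step 1: x=[4.0900 6.9800 8.0200] v=[0.9000 -0.2000 0.2000]
Step 2: x=[4.1680 6.9415 8.0596] v=[0.7800 -0.3850 0.3960]
Step 3: x=[4.2321 6.8865 8.1180] v=[0.6406 -0.5505 0.5842]
Step 4: x=[4.2804 6.8172 8.1941] v=[0.4828 -0.6928 0.7611]
Step 5: x=[4.3112 6.7363 8.2864] v=[0.3084 -0.8088 0.9234]
Step 6: x=[4.3232 6.6467 8.3932] v=[0.1198 -0.8963 1.0684]
Step 7: x=[4.3152 6.5513 8.5126] v=[-0.0802 -0.9540 1.1938]
Step 8: x=[4.2864 6.4532 8.6424] v=[-0.2881 -0.9815 1.2977]
Max displacement = 1.3232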